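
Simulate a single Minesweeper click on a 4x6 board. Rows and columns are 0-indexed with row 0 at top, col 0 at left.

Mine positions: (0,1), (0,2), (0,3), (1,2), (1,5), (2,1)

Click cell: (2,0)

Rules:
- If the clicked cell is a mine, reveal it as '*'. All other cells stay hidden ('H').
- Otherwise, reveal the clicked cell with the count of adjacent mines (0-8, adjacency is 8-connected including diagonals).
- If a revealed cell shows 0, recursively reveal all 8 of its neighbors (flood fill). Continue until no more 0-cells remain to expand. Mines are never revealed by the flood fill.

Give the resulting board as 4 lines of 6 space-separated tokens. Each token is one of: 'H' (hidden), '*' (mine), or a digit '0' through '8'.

H H H H H H
H H H H H H
1 H H H H H
H H H H H H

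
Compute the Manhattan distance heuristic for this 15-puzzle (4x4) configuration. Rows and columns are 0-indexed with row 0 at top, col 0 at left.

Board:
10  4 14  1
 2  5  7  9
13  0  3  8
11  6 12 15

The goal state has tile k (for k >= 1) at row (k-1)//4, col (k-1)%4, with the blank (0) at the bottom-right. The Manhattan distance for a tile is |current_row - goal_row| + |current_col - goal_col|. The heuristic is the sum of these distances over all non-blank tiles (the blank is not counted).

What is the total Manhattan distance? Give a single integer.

Answer: 31

Derivation:
Tile 10: at (0,0), goal (2,1), distance |0-2|+|0-1| = 3
Tile 4: at (0,1), goal (0,3), distance |0-0|+|1-3| = 2
Tile 14: at (0,2), goal (3,1), distance |0-3|+|2-1| = 4
Tile 1: at (0,3), goal (0,0), distance |0-0|+|3-0| = 3
Tile 2: at (1,0), goal (0,1), distance |1-0|+|0-1| = 2
Tile 5: at (1,1), goal (1,0), distance |1-1|+|1-0| = 1
Tile 7: at (1,2), goal (1,2), distance |1-1|+|2-2| = 0
Tile 9: at (1,3), goal (2,0), distance |1-2|+|3-0| = 4
Tile 13: at (2,0), goal (3,0), distance |2-3|+|0-0| = 1
Tile 3: at (2,2), goal (0,2), distance |2-0|+|2-2| = 2
Tile 8: at (2,3), goal (1,3), distance |2-1|+|3-3| = 1
Tile 11: at (3,0), goal (2,2), distance |3-2|+|0-2| = 3
Tile 6: at (3,1), goal (1,1), distance |3-1|+|1-1| = 2
Tile 12: at (3,2), goal (2,3), distance |3-2|+|2-3| = 2
Tile 15: at (3,3), goal (3,2), distance |3-3|+|3-2| = 1
Sum: 3 + 2 + 4 + 3 + 2 + 1 + 0 + 4 + 1 + 2 + 1 + 3 + 2 + 2 + 1 = 31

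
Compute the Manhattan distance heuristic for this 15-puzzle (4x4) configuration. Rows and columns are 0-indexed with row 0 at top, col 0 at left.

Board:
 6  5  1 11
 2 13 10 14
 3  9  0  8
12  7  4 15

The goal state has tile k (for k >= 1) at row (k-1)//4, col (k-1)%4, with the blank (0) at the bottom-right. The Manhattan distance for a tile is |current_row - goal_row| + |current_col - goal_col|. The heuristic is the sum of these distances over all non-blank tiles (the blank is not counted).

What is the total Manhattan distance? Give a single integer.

Tile 6: (0,0)->(1,1) = 2
Tile 5: (0,1)->(1,0) = 2
Tile 1: (0,2)->(0,0) = 2
Tile 11: (0,3)->(2,2) = 3
Tile 2: (1,0)->(0,1) = 2
Tile 13: (1,1)->(3,0) = 3
Tile 10: (1,2)->(2,1) = 2
Tile 14: (1,3)->(3,1) = 4
Tile 3: (2,0)->(0,2) = 4
Tile 9: (2,1)->(2,0) = 1
Tile 8: (2,3)->(1,3) = 1
Tile 12: (3,0)->(2,3) = 4
Tile 7: (3,1)->(1,2) = 3
Tile 4: (3,2)->(0,3) = 4
Tile 15: (3,3)->(3,2) = 1
Sum: 2 + 2 + 2 + 3 + 2 + 3 + 2 + 4 + 4 + 1 + 1 + 4 + 3 + 4 + 1 = 38

Answer: 38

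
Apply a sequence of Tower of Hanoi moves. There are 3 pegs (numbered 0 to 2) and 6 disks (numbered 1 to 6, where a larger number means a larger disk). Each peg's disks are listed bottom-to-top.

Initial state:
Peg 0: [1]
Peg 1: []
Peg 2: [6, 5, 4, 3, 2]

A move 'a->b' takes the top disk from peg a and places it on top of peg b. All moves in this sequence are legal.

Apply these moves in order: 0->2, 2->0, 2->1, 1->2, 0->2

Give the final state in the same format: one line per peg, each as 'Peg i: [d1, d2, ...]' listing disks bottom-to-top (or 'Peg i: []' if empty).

Answer: Peg 0: []
Peg 1: []
Peg 2: [6, 5, 4, 3, 2, 1]

Derivation:
After move 1 (0->2):
Peg 0: []
Peg 1: []
Peg 2: [6, 5, 4, 3, 2, 1]

After move 2 (2->0):
Peg 0: [1]
Peg 1: []
Peg 2: [6, 5, 4, 3, 2]

After move 3 (2->1):
Peg 0: [1]
Peg 1: [2]
Peg 2: [6, 5, 4, 3]

After move 4 (1->2):
Peg 0: [1]
Peg 1: []
Peg 2: [6, 5, 4, 3, 2]

After move 5 (0->2):
Peg 0: []
Peg 1: []
Peg 2: [6, 5, 4, 3, 2, 1]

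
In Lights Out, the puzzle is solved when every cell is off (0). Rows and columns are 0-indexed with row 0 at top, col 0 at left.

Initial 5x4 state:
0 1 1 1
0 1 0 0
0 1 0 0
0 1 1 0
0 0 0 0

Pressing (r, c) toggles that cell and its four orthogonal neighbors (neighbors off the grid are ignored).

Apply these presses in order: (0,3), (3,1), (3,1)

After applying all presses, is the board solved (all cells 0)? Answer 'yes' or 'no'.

Answer: no

Derivation:
After press 1 at (0,3):
0 1 0 0
0 1 0 1
0 1 0 0
0 1 1 0
0 0 0 0

After press 2 at (3,1):
0 1 0 0
0 1 0 1
0 0 0 0
1 0 0 0
0 1 0 0

After press 3 at (3,1):
0 1 0 0
0 1 0 1
0 1 0 0
0 1 1 0
0 0 0 0

Lights still on: 6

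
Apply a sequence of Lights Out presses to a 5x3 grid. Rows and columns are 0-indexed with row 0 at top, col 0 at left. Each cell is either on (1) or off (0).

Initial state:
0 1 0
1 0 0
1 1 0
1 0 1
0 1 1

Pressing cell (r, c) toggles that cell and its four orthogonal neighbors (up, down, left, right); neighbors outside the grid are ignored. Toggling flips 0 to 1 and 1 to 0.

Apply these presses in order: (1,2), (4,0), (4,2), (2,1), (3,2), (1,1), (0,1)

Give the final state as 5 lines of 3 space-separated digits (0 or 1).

Answer: 1 1 0
0 0 0
0 1 1
0 0 1
1 1 1

Derivation:
After press 1 at (1,2):
0 1 1
1 1 1
1 1 1
1 0 1
0 1 1

After press 2 at (4,0):
0 1 1
1 1 1
1 1 1
0 0 1
1 0 1

After press 3 at (4,2):
0 1 1
1 1 1
1 1 1
0 0 0
1 1 0

After press 4 at (2,1):
0 1 1
1 0 1
0 0 0
0 1 0
1 1 0

After press 5 at (3,2):
0 1 1
1 0 1
0 0 1
0 0 1
1 1 1

After press 6 at (1,1):
0 0 1
0 1 0
0 1 1
0 0 1
1 1 1

After press 7 at (0,1):
1 1 0
0 0 0
0 1 1
0 0 1
1 1 1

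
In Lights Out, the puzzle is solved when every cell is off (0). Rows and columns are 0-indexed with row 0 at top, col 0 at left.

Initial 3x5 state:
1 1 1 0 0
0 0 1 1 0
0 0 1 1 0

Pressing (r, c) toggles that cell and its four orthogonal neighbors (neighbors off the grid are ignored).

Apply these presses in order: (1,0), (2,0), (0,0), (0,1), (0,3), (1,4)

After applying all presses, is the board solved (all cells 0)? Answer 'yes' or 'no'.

Answer: no

Derivation:
After press 1 at (1,0):
0 1 1 0 0
1 1 1 1 0
1 0 1 1 0

After press 2 at (2,0):
0 1 1 0 0
0 1 1 1 0
0 1 1 1 0

After press 3 at (0,0):
1 0 1 0 0
1 1 1 1 0
0 1 1 1 0

After press 4 at (0,1):
0 1 0 0 0
1 0 1 1 0
0 1 1 1 0

After press 5 at (0,3):
0 1 1 1 1
1 0 1 0 0
0 1 1 1 0

After press 6 at (1,4):
0 1 1 1 0
1 0 1 1 1
0 1 1 1 1

Lights still on: 11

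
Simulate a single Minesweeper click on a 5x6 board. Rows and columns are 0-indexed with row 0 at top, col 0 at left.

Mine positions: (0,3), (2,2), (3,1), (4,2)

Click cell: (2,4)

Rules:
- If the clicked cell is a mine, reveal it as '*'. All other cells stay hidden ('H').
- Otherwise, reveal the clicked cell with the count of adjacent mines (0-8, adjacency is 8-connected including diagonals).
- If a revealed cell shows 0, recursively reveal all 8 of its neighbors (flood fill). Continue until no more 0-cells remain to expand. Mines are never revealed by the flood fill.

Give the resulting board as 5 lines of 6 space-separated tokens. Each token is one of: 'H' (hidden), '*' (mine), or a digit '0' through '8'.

H H H H 1 0
H H H 2 1 0
H H H 1 0 0
H H H 2 0 0
H H H 1 0 0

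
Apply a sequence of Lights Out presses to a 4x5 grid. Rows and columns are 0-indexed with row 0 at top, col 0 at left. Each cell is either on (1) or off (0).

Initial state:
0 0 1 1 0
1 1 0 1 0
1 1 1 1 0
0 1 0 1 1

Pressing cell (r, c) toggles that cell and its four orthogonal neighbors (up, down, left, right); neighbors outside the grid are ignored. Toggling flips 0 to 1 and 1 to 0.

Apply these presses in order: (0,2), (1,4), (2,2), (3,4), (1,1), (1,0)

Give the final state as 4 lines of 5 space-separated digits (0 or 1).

After press 1 at (0,2):
0 1 0 0 0
1 1 1 1 0
1 1 1 1 0
0 1 0 1 1

After press 2 at (1,4):
0 1 0 0 1
1 1 1 0 1
1 1 1 1 1
0 1 0 1 1

After press 3 at (2,2):
0 1 0 0 1
1 1 0 0 1
1 0 0 0 1
0 1 1 1 1

After press 4 at (3,4):
0 1 0 0 1
1 1 0 0 1
1 0 0 0 0
0 1 1 0 0

After press 5 at (1,1):
0 0 0 0 1
0 0 1 0 1
1 1 0 0 0
0 1 1 0 0

After press 6 at (1,0):
1 0 0 0 1
1 1 1 0 1
0 1 0 0 0
0 1 1 0 0

Answer: 1 0 0 0 1
1 1 1 0 1
0 1 0 0 0
0 1 1 0 0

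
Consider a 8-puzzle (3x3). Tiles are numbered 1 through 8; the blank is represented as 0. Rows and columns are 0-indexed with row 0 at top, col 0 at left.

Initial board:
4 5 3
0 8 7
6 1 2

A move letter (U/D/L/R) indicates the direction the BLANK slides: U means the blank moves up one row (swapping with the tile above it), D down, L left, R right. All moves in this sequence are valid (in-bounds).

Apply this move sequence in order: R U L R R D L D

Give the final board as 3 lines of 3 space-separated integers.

Answer: 4 3 7
8 1 5
6 0 2

Derivation:
After move 1 (R):
4 5 3
8 0 7
6 1 2

After move 2 (U):
4 0 3
8 5 7
6 1 2

After move 3 (L):
0 4 3
8 5 7
6 1 2

After move 4 (R):
4 0 3
8 5 7
6 1 2

After move 5 (R):
4 3 0
8 5 7
6 1 2

After move 6 (D):
4 3 7
8 5 0
6 1 2

After move 7 (L):
4 3 7
8 0 5
6 1 2

After move 8 (D):
4 3 7
8 1 5
6 0 2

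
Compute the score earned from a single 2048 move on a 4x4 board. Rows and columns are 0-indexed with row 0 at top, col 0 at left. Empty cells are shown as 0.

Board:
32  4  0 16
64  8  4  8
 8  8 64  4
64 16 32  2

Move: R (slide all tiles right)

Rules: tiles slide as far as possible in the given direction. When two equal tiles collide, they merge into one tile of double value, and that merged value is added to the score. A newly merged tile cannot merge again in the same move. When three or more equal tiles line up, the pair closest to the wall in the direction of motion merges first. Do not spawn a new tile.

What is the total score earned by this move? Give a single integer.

Answer: 16

Derivation:
Slide right:
row 0: [32, 4, 0, 16] -> [0, 32, 4, 16]  score +0 (running 0)
row 1: [64, 8, 4, 8] -> [64, 8, 4, 8]  score +0 (running 0)
row 2: [8, 8, 64, 4] -> [0, 16, 64, 4]  score +16 (running 16)
row 3: [64, 16, 32, 2] -> [64, 16, 32, 2]  score +0 (running 16)
Board after move:
 0 32  4 16
64  8  4  8
 0 16 64  4
64 16 32  2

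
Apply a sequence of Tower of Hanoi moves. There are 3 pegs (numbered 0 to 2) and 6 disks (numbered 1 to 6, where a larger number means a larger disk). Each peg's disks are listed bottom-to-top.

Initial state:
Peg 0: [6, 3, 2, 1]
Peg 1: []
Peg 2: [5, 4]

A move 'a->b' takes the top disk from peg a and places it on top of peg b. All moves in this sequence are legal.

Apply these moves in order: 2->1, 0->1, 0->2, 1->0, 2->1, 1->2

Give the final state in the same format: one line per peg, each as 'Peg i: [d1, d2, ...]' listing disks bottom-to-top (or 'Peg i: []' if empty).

After move 1 (2->1):
Peg 0: [6, 3, 2, 1]
Peg 1: [4]
Peg 2: [5]

After move 2 (0->1):
Peg 0: [6, 3, 2]
Peg 1: [4, 1]
Peg 2: [5]

After move 3 (0->2):
Peg 0: [6, 3]
Peg 1: [4, 1]
Peg 2: [5, 2]

After move 4 (1->0):
Peg 0: [6, 3, 1]
Peg 1: [4]
Peg 2: [5, 2]

After move 5 (2->1):
Peg 0: [6, 3, 1]
Peg 1: [4, 2]
Peg 2: [5]

After move 6 (1->2):
Peg 0: [6, 3, 1]
Peg 1: [4]
Peg 2: [5, 2]

Answer: Peg 0: [6, 3, 1]
Peg 1: [4]
Peg 2: [5, 2]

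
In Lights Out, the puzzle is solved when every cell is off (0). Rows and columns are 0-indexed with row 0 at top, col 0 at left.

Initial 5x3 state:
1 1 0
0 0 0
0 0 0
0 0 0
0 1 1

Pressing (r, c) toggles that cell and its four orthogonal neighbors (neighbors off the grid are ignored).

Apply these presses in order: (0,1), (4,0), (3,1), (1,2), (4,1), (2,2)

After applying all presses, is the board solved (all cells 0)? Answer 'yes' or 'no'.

Answer: yes

Derivation:
After press 1 at (0,1):
0 0 1
0 1 0
0 0 0
0 0 0
0 1 1

After press 2 at (4,0):
0 0 1
0 1 0
0 0 0
1 0 0
1 0 1

After press 3 at (3,1):
0 0 1
0 1 0
0 1 0
0 1 1
1 1 1

After press 4 at (1,2):
0 0 0
0 0 1
0 1 1
0 1 1
1 1 1

After press 5 at (4,1):
0 0 0
0 0 1
0 1 1
0 0 1
0 0 0

After press 6 at (2,2):
0 0 0
0 0 0
0 0 0
0 0 0
0 0 0

Lights still on: 0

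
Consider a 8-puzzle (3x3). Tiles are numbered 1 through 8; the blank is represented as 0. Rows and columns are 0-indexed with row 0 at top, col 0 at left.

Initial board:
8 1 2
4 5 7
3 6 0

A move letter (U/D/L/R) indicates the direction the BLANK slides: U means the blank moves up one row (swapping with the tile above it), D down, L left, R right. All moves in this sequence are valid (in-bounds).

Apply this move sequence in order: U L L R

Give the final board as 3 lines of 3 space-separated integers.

Answer: 8 1 2
4 0 5
3 6 7

Derivation:
After move 1 (U):
8 1 2
4 5 0
3 6 7

After move 2 (L):
8 1 2
4 0 5
3 6 7

After move 3 (L):
8 1 2
0 4 5
3 6 7

After move 4 (R):
8 1 2
4 0 5
3 6 7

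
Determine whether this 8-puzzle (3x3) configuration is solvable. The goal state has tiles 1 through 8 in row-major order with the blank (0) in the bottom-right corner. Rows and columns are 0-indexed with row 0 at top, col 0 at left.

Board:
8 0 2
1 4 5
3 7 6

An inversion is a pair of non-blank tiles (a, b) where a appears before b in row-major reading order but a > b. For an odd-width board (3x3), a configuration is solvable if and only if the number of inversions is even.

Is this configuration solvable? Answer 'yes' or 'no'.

Inversions (pairs i<j in row-major order where tile[i] > tile[j] > 0): 11
11 is odd, so the puzzle is not solvable.

Answer: no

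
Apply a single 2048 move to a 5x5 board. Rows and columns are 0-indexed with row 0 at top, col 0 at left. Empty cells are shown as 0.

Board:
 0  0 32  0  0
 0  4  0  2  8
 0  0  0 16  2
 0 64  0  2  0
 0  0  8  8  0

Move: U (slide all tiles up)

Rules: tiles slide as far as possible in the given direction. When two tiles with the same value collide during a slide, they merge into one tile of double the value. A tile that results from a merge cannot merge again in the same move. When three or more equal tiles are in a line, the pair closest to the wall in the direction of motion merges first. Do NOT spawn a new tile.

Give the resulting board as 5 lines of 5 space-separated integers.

Slide up:
col 0: [0, 0, 0, 0, 0] -> [0, 0, 0, 0, 0]
col 1: [0, 4, 0, 64, 0] -> [4, 64, 0, 0, 0]
col 2: [32, 0, 0, 0, 8] -> [32, 8, 0, 0, 0]
col 3: [0, 2, 16, 2, 8] -> [2, 16, 2, 8, 0]
col 4: [0, 8, 2, 0, 0] -> [8, 2, 0, 0, 0]

Answer:  0  4 32  2  8
 0 64  8 16  2
 0  0  0  2  0
 0  0  0  8  0
 0  0  0  0  0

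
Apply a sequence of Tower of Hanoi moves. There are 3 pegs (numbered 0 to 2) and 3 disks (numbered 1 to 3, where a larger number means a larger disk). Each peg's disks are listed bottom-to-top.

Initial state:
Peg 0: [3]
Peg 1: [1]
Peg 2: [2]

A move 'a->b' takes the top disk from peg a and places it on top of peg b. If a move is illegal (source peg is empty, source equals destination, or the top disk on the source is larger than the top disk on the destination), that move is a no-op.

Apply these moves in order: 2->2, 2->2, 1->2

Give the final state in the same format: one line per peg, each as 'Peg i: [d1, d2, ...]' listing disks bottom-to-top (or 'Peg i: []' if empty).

Answer: Peg 0: [3]
Peg 1: []
Peg 2: [2, 1]

Derivation:
After move 1 (2->2):
Peg 0: [3]
Peg 1: [1]
Peg 2: [2]

After move 2 (2->2):
Peg 0: [3]
Peg 1: [1]
Peg 2: [2]

After move 3 (1->2):
Peg 0: [3]
Peg 1: []
Peg 2: [2, 1]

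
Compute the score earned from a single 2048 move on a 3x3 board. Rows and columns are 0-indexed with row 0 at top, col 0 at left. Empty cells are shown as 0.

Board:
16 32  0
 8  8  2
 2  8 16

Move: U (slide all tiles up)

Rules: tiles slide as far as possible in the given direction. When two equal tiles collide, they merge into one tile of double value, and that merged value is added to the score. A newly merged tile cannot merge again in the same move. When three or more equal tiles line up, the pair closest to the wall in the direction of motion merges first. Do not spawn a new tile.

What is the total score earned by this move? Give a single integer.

Slide up:
col 0: [16, 8, 2] -> [16, 8, 2]  score +0 (running 0)
col 1: [32, 8, 8] -> [32, 16, 0]  score +16 (running 16)
col 2: [0, 2, 16] -> [2, 16, 0]  score +0 (running 16)
Board after move:
16 32  2
 8 16 16
 2  0  0

Answer: 16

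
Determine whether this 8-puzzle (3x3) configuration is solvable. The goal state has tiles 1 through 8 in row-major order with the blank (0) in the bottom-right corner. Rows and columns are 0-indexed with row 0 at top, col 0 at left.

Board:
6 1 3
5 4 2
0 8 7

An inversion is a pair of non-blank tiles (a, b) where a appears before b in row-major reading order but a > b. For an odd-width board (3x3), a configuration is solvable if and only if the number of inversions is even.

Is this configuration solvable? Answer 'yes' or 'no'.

Inversions (pairs i<j in row-major order where tile[i] > tile[j] > 0): 10
10 is even, so the puzzle is solvable.

Answer: yes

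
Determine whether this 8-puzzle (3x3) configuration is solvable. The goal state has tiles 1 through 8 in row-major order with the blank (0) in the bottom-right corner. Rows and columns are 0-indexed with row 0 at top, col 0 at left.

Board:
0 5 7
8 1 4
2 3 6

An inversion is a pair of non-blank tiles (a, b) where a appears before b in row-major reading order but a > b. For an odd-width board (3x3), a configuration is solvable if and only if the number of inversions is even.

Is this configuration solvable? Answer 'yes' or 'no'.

Inversions (pairs i<j in row-major order where tile[i] > tile[j] > 0): 16
16 is even, so the puzzle is solvable.

Answer: yes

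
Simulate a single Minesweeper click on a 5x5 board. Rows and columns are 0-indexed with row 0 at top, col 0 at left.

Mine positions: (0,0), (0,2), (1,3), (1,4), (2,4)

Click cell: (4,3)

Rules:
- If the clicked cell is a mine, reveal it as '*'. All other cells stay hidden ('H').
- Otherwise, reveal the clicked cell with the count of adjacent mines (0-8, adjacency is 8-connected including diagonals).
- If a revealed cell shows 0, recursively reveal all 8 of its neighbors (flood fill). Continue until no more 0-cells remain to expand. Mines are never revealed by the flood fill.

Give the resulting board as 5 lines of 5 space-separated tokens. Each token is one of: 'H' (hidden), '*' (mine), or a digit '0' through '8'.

H H H H H
1 2 2 H H
0 0 1 3 H
0 0 0 1 1
0 0 0 0 0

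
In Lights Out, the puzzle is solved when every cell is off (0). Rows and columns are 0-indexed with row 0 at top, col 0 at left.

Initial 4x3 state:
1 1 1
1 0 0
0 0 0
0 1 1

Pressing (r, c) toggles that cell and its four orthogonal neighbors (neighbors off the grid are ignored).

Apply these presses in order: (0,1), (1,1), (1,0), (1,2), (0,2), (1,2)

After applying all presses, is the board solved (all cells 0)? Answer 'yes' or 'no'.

Answer: no

Derivation:
After press 1 at (0,1):
0 0 0
1 1 0
0 0 0
0 1 1

After press 2 at (1,1):
0 1 0
0 0 1
0 1 0
0 1 1

After press 3 at (1,0):
1 1 0
1 1 1
1 1 0
0 1 1

After press 4 at (1,2):
1 1 1
1 0 0
1 1 1
0 1 1

After press 5 at (0,2):
1 0 0
1 0 1
1 1 1
0 1 1

After press 6 at (1,2):
1 0 1
1 1 0
1 1 0
0 1 1

Lights still on: 8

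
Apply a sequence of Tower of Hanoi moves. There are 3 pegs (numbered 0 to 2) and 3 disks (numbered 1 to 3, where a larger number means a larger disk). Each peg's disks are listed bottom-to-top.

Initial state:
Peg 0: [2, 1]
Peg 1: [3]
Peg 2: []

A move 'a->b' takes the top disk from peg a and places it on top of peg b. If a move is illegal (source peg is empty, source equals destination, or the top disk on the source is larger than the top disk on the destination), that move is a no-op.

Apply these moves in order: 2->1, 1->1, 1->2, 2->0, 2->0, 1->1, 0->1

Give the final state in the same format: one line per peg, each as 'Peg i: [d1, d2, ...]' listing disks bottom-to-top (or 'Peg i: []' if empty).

Answer: Peg 0: [2]
Peg 1: [1]
Peg 2: [3]

Derivation:
After move 1 (2->1):
Peg 0: [2, 1]
Peg 1: [3]
Peg 2: []

After move 2 (1->1):
Peg 0: [2, 1]
Peg 1: [3]
Peg 2: []

After move 3 (1->2):
Peg 0: [2, 1]
Peg 1: []
Peg 2: [3]

After move 4 (2->0):
Peg 0: [2, 1]
Peg 1: []
Peg 2: [3]

After move 5 (2->0):
Peg 0: [2, 1]
Peg 1: []
Peg 2: [3]

After move 6 (1->1):
Peg 0: [2, 1]
Peg 1: []
Peg 2: [3]

After move 7 (0->1):
Peg 0: [2]
Peg 1: [1]
Peg 2: [3]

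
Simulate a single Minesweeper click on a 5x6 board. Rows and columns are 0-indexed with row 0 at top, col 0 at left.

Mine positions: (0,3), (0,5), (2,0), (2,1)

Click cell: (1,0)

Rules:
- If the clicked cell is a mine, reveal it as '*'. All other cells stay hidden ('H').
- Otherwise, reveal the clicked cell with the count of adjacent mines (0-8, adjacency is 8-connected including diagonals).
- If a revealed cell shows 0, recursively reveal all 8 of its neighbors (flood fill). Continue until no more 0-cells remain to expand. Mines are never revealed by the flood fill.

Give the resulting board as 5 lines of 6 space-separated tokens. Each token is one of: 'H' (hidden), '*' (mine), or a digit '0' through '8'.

H H H H H H
2 H H H H H
H H H H H H
H H H H H H
H H H H H H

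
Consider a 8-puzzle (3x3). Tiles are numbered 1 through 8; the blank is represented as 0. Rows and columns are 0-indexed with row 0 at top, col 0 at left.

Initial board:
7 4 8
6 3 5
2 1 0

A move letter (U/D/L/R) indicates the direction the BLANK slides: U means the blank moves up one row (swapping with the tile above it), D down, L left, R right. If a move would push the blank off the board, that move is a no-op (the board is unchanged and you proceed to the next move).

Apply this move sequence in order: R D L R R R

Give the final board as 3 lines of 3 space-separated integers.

Answer: 7 4 8
6 3 5
2 1 0

Derivation:
After move 1 (R):
7 4 8
6 3 5
2 1 0

After move 2 (D):
7 4 8
6 3 5
2 1 0

After move 3 (L):
7 4 8
6 3 5
2 0 1

After move 4 (R):
7 4 8
6 3 5
2 1 0

After move 5 (R):
7 4 8
6 3 5
2 1 0

After move 6 (R):
7 4 8
6 3 5
2 1 0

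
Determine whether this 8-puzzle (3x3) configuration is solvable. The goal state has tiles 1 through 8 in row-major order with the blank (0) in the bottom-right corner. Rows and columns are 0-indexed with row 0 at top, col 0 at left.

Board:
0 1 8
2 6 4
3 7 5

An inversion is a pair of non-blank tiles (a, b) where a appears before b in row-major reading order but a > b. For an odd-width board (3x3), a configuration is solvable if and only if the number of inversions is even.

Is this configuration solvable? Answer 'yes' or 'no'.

Answer: no

Derivation:
Inversions (pairs i<j in row-major order where tile[i] > tile[j] > 0): 11
11 is odd, so the puzzle is not solvable.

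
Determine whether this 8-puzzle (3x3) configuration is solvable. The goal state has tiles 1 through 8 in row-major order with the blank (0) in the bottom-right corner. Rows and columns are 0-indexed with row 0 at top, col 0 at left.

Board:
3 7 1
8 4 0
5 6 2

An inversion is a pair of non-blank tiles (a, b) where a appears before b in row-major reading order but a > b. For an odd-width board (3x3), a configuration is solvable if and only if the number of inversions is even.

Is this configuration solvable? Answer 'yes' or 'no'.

Inversions (pairs i<j in row-major order where tile[i] > tile[j] > 0): 14
14 is even, so the puzzle is solvable.

Answer: yes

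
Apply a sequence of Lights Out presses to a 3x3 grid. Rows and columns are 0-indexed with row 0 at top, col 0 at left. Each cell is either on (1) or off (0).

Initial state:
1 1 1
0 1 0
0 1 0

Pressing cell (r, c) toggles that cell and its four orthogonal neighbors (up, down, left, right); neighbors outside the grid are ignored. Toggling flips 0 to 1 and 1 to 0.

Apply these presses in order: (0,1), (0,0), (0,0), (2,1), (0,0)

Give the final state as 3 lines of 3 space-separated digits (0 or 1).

Answer: 1 1 0
1 1 0
1 0 1

Derivation:
After press 1 at (0,1):
0 0 0
0 0 0
0 1 0

After press 2 at (0,0):
1 1 0
1 0 0
0 1 0

After press 3 at (0,0):
0 0 0
0 0 0
0 1 0

After press 4 at (2,1):
0 0 0
0 1 0
1 0 1

After press 5 at (0,0):
1 1 0
1 1 0
1 0 1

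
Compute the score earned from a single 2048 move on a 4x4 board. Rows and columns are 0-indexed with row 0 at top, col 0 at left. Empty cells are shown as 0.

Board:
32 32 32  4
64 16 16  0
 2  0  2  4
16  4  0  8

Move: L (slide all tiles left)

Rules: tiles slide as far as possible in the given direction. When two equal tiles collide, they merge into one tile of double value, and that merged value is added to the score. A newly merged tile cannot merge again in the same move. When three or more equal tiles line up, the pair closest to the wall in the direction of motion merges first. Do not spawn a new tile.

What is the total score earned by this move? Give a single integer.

Slide left:
row 0: [32, 32, 32, 4] -> [64, 32, 4, 0]  score +64 (running 64)
row 1: [64, 16, 16, 0] -> [64, 32, 0, 0]  score +32 (running 96)
row 2: [2, 0, 2, 4] -> [4, 4, 0, 0]  score +4 (running 100)
row 3: [16, 4, 0, 8] -> [16, 4, 8, 0]  score +0 (running 100)
Board after move:
64 32  4  0
64 32  0  0
 4  4  0  0
16  4  8  0

Answer: 100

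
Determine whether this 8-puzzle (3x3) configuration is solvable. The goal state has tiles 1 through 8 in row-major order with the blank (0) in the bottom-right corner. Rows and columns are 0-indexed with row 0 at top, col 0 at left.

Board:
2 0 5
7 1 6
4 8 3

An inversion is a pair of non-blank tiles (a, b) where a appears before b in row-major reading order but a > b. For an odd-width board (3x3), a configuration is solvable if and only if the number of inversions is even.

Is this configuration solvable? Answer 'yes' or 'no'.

Inversions (pairs i<j in row-major order where tile[i] > tile[j] > 0): 12
12 is even, so the puzzle is solvable.

Answer: yes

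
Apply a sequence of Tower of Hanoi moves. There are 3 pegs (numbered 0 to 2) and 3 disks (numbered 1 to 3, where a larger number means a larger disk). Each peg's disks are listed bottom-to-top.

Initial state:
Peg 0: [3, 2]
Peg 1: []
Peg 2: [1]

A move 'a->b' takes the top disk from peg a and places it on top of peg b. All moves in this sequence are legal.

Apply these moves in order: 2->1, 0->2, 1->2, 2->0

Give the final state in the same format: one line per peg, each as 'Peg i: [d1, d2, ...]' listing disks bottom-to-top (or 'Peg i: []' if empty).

Answer: Peg 0: [3, 1]
Peg 1: []
Peg 2: [2]

Derivation:
After move 1 (2->1):
Peg 0: [3, 2]
Peg 1: [1]
Peg 2: []

After move 2 (0->2):
Peg 0: [3]
Peg 1: [1]
Peg 2: [2]

After move 3 (1->2):
Peg 0: [3]
Peg 1: []
Peg 2: [2, 1]

After move 4 (2->0):
Peg 0: [3, 1]
Peg 1: []
Peg 2: [2]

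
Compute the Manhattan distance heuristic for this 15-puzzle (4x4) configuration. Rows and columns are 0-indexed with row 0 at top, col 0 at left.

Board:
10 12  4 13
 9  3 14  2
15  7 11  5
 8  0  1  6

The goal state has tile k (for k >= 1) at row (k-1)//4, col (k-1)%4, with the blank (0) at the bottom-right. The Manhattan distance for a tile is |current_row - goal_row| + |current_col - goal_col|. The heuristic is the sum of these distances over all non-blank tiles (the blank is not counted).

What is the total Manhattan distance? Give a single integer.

Answer: 46

Derivation:
Tile 10: at (0,0), goal (2,1), distance |0-2|+|0-1| = 3
Tile 12: at (0,1), goal (2,3), distance |0-2|+|1-3| = 4
Tile 4: at (0,2), goal (0,3), distance |0-0|+|2-3| = 1
Tile 13: at (0,3), goal (3,0), distance |0-3|+|3-0| = 6
Tile 9: at (1,0), goal (2,0), distance |1-2|+|0-0| = 1
Tile 3: at (1,1), goal (0,2), distance |1-0|+|1-2| = 2
Tile 14: at (1,2), goal (3,1), distance |1-3|+|2-1| = 3
Tile 2: at (1,3), goal (0,1), distance |1-0|+|3-1| = 3
Tile 15: at (2,0), goal (3,2), distance |2-3|+|0-2| = 3
Tile 7: at (2,1), goal (1,2), distance |2-1|+|1-2| = 2
Tile 11: at (2,2), goal (2,2), distance |2-2|+|2-2| = 0
Tile 5: at (2,3), goal (1,0), distance |2-1|+|3-0| = 4
Tile 8: at (3,0), goal (1,3), distance |3-1|+|0-3| = 5
Tile 1: at (3,2), goal (0,0), distance |3-0|+|2-0| = 5
Tile 6: at (3,3), goal (1,1), distance |3-1|+|3-1| = 4
Sum: 3 + 4 + 1 + 6 + 1 + 2 + 3 + 3 + 3 + 2 + 0 + 4 + 5 + 5 + 4 = 46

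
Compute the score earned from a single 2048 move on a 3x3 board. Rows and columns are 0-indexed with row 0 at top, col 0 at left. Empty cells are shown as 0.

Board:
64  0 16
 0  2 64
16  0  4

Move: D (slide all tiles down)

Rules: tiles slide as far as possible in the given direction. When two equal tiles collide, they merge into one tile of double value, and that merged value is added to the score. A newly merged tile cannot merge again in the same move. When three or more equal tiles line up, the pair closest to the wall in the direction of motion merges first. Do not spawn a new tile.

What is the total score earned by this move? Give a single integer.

Answer: 0

Derivation:
Slide down:
col 0: [64, 0, 16] -> [0, 64, 16]  score +0 (running 0)
col 1: [0, 2, 0] -> [0, 0, 2]  score +0 (running 0)
col 2: [16, 64, 4] -> [16, 64, 4]  score +0 (running 0)
Board after move:
 0  0 16
64  0 64
16  2  4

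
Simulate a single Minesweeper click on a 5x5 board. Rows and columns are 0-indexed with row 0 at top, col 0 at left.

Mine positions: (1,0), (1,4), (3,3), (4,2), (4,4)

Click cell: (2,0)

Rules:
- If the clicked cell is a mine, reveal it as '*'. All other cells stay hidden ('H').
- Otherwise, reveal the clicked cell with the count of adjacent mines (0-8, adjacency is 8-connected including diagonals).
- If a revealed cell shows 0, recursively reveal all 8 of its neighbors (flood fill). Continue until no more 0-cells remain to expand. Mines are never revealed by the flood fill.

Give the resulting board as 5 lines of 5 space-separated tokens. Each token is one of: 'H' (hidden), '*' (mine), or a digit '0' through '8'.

H H H H H
H H H H H
1 H H H H
H H H H H
H H H H H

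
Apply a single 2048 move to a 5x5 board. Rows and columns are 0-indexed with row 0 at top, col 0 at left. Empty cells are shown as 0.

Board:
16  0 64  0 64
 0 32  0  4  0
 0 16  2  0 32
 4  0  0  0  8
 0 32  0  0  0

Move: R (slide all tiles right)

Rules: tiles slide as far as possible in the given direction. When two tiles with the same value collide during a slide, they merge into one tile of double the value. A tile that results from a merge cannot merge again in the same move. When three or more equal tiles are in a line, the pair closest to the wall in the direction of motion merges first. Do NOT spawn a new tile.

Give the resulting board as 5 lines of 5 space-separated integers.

Slide right:
row 0: [16, 0, 64, 0, 64] -> [0, 0, 0, 16, 128]
row 1: [0, 32, 0, 4, 0] -> [0, 0, 0, 32, 4]
row 2: [0, 16, 2, 0, 32] -> [0, 0, 16, 2, 32]
row 3: [4, 0, 0, 0, 8] -> [0, 0, 0, 4, 8]
row 4: [0, 32, 0, 0, 0] -> [0, 0, 0, 0, 32]

Answer:   0   0   0  16 128
  0   0   0  32   4
  0   0  16   2  32
  0   0   0   4   8
  0   0   0   0  32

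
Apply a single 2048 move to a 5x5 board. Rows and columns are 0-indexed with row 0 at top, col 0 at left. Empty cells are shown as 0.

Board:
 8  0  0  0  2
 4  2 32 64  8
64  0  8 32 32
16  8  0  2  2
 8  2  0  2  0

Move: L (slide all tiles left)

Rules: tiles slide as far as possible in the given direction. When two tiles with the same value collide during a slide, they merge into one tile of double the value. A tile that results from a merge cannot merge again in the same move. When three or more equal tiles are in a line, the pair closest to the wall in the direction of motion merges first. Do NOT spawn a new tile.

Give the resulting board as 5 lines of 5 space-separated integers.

Slide left:
row 0: [8, 0, 0, 0, 2] -> [8, 2, 0, 0, 0]
row 1: [4, 2, 32, 64, 8] -> [4, 2, 32, 64, 8]
row 2: [64, 0, 8, 32, 32] -> [64, 8, 64, 0, 0]
row 3: [16, 8, 0, 2, 2] -> [16, 8, 4, 0, 0]
row 4: [8, 2, 0, 2, 0] -> [8, 4, 0, 0, 0]

Answer:  8  2  0  0  0
 4  2 32 64  8
64  8 64  0  0
16  8  4  0  0
 8  4  0  0  0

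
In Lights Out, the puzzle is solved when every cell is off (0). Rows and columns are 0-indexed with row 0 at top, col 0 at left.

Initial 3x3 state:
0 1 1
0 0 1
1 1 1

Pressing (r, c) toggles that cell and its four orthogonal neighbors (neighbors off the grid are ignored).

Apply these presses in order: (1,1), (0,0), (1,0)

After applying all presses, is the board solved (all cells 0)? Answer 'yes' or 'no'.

Answer: no

Derivation:
After press 1 at (1,1):
0 0 1
1 1 0
1 0 1

After press 2 at (0,0):
1 1 1
0 1 0
1 0 1

After press 3 at (1,0):
0 1 1
1 0 0
0 0 1

Lights still on: 4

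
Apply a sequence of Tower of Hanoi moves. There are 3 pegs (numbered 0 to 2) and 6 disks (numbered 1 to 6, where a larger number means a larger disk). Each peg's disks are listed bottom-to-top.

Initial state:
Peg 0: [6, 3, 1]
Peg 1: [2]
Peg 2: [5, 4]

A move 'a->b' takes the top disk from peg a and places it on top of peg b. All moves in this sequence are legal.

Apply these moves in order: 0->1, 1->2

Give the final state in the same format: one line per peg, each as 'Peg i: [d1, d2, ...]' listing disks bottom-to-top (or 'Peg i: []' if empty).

Answer: Peg 0: [6, 3]
Peg 1: [2]
Peg 2: [5, 4, 1]

Derivation:
After move 1 (0->1):
Peg 0: [6, 3]
Peg 1: [2, 1]
Peg 2: [5, 4]

After move 2 (1->2):
Peg 0: [6, 3]
Peg 1: [2]
Peg 2: [5, 4, 1]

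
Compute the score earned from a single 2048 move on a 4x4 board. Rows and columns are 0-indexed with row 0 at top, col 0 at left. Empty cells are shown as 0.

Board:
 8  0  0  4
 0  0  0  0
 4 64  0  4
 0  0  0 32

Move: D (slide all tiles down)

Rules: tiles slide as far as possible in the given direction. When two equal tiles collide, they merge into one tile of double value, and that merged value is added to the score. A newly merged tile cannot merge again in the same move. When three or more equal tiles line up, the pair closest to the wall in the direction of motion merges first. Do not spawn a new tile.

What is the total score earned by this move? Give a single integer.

Slide down:
col 0: [8, 0, 4, 0] -> [0, 0, 8, 4]  score +0 (running 0)
col 1: [0, 0, 64, 0] -> [0, 0, 0, 64]  score +0 (running 0)
col 2: [0, 0, 0, 0] -> [0, 0, 0, 0]  score +0 (running 0)
col 3: [4, 0, 4, 32] -> [0, 0, 8, 32]  score +8 (running 8)
Board after move:
 0  0  0  0
 0  0  0  0
 8  0  0  8
 4 64  0 32

Answer: 8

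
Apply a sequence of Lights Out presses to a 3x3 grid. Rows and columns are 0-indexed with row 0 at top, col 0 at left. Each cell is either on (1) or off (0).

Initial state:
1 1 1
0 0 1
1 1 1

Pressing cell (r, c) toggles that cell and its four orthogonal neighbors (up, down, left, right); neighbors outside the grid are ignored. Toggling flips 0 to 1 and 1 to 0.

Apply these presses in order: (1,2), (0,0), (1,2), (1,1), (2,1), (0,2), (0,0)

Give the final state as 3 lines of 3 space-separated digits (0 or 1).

After press 1 at (1,2):
1 1 0
0 1 0
1 1 0

After press 2 at (0,0):
0 0 0
1 1 0
1 1 0

After press 3 at (1,2):
0 0 1
1 0 1
1 1 1

After press 4 at (1,1):
0 1 1
0 1 0
1 0 1

After press 5 at (2,1):
0 1 1
0 0 0
0 1 0

After press 6 at (0,2):
0 0 0
0 0 1
0 1 0

After press 7 at (0,0):
1 1 0
1 0 1
0 1 0

Answer: 1 1 0
1 0 1
0 1 0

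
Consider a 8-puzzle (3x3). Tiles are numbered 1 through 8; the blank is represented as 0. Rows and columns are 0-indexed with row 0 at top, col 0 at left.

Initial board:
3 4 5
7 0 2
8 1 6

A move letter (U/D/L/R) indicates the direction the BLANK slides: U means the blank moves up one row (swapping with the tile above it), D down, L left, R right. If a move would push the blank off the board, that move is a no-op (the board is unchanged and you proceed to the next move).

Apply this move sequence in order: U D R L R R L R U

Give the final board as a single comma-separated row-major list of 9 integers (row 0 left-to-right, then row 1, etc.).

Answer: 3, 4, 0, 7, 2, 5, 8, 1, 6

Derivation:
After move 1 (U):
3 0 5
7 4 2
8 1 6

After move 2 (D):
3 4 5
7 0 2
8 1 6

After move 3 (R):
3 4 5
7 2 0
8 1 6

After move 4 (L):
3 4 5
7 0 2
8 1 6

After move 5 (R):
3 4 5
7 2 0
8 1 6

After move 6 (R):
3 4 5
7 2 0
8 1 6

After move 7 (L):
3 4 5
7 0 2
8 1 6

After move 8 (R):
3 4 5
7 2 0
8 1 6

After move 9 (U):
3 4 0
7 2 5
8 1 6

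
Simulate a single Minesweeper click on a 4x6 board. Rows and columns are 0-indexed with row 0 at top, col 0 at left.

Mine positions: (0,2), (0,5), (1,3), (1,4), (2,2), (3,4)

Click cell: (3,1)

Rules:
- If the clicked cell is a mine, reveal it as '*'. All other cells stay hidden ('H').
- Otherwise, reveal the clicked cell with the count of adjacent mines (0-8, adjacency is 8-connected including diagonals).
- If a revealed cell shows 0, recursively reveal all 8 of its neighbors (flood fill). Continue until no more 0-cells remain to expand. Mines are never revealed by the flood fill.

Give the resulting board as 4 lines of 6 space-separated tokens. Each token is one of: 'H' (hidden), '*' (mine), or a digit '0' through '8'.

H H H H H H
H H H H H H
H H H H H H
H 1 H H H H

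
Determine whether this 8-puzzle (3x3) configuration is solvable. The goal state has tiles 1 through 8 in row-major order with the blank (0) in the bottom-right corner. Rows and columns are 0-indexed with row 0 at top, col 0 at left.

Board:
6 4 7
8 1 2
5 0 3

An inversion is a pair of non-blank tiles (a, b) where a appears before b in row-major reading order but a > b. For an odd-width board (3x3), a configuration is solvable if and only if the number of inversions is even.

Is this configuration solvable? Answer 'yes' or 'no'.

Inversions (pairs i<j in row-major order where tile[i] > tile[j] > 0): 17
17 is odd, so the puzzle is not solvable.

Answer: no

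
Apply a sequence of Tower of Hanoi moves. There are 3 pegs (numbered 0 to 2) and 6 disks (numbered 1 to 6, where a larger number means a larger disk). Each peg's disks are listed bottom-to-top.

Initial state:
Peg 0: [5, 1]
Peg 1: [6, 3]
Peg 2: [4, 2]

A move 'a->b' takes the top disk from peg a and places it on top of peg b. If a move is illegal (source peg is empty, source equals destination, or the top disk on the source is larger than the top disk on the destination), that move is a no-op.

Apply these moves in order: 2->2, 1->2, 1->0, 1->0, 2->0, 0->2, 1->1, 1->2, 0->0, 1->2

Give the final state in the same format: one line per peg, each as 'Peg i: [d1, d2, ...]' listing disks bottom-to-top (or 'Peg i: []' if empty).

Answer: Peg 0: [5]
Peg 1: [6, 3]
Peg 2: [4, 2, 1]

Derivation:
After move 1 (2->2):
Peg 0: [5, 1]
Peg 1: [6, 3]
Peg 2: [4, 2]

After move 2 (1->2):
Peg 0: [5, 1]
Peg 1: [6, 3]
Peg 2: [4, 2]

After move 3 (1->0):
Peg 0: [5, 1]
Peg 1: [6, 3]
Peg 2: [4, 2]

After move 4 (1->0):
Peg 0: [5, 1]
Peg 1: [6, 3]
Peg 2: [4, 2]

After move 5 (2->0):
Peg 0: [5, 1]
Peg 1: [6, 3]
Peg 2: [4, 2]

After move 6 (0->2):
Peg 0: [5]
Peg 1: [6, 3]
Peg 2: [4, 2, 1]

After move 7 (1->1):
Peg 0: [5]
Peg 1: [6, 3]
Peg 2: [4, 2, 1]

After move 8 (1->2):
Peg 0: [5]
Peg 1: [6, 3]
Peg 2: [4, 2, 1]

After move 9 (0->0):
Peg 0: [5]
Peg 1: [6, 3]
Peg 2: [4, 2, 1]

After move 10 (1->2):
Peg 0: [5]
Peg 1: [6, 3]
Peg 2: [4, 2, 1]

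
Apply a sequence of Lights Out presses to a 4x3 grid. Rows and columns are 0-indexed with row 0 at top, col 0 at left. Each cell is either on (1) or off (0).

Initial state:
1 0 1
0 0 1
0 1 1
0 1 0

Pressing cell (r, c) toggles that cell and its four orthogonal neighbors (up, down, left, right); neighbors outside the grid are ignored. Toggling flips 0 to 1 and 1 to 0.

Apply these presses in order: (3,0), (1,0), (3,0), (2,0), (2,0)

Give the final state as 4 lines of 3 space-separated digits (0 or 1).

Answer: 0 0 1
1 1 1
1 1 1
0 1 0

Derivation:
After press 1 at (3,0):
1 0 1
0 0 1
1 1 1
1 0 0

After press 2 at (1,0):
0 0 1
1 1 1
0 1 1
1 0 0

After press 3 at (3,0):
0 0 1
1 1 1
1 1 1
0 1 0

After press 4 at (2,0):
0 0 1
0 1 1
0 0 1
1 1 0

After press 5 at (2,0):
0 0 1
1 1 1
1 1 1
0 1 0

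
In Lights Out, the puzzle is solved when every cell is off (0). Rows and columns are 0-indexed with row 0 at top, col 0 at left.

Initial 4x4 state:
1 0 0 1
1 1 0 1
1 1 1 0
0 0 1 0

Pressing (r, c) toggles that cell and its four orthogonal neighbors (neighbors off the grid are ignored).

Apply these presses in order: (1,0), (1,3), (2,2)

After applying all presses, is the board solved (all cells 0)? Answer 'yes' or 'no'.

Answer: yes

Derivation:
After press 1 at (1,0):
0 0 0 1
0 0 0 1
0 1 1 0
0 0 1 0

After press 2 at (1,3):
0 0 0 0
0 0 1 0
0 1 1 1
0 0 1 0

After press 3 at (2,2):
0 0 0 0
0 0 0 0
0 0 0 0
0 0 0 0

Lights still on: 0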